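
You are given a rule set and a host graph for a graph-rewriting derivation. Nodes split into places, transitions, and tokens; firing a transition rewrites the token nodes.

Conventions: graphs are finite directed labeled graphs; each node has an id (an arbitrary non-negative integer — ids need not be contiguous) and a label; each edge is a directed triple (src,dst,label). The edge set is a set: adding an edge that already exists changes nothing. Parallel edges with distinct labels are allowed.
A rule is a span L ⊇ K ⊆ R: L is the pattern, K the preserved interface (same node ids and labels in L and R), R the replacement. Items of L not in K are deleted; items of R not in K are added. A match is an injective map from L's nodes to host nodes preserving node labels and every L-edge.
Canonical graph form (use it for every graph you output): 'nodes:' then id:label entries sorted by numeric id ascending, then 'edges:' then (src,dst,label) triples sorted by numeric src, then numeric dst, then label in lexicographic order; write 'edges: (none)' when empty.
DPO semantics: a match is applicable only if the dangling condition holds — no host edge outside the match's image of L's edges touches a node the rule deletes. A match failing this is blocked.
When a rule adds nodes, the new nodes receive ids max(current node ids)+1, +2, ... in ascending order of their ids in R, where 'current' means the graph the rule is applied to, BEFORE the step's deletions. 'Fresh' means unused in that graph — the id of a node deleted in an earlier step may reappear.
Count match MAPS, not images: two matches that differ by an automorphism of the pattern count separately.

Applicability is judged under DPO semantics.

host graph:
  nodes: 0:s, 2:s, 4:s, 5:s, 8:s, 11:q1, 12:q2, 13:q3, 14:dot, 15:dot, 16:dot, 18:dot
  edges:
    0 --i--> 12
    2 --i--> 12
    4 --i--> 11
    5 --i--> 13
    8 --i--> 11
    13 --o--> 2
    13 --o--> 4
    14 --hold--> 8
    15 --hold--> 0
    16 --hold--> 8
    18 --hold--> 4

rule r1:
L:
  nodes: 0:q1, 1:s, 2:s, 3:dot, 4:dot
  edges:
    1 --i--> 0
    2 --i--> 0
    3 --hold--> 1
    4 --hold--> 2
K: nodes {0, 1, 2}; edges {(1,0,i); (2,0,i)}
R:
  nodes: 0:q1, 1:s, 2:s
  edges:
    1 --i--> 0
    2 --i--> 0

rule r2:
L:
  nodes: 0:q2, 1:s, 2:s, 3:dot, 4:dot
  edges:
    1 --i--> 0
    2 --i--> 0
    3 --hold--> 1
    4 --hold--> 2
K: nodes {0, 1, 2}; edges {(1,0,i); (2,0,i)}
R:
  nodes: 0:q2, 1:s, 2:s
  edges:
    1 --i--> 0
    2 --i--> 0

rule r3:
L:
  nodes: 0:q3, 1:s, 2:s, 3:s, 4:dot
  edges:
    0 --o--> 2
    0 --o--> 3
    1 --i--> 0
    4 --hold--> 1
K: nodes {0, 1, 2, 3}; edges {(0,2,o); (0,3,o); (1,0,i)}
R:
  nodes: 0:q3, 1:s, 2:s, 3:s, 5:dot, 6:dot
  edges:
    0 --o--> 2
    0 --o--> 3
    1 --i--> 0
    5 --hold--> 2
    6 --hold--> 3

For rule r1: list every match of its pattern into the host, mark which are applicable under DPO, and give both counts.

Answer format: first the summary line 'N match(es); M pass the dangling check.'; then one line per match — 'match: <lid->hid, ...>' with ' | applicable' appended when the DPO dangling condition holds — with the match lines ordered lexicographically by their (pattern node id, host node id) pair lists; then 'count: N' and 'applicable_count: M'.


4 match(es); 4 pass the dangling check.
match: 0->11, 1->4, 2->8, 3->18, 4->14 | applicable
match: 0->11, 1->4, 2->8, 3->18, 4->16 | applicable
match: 0->11, 1->8, 2->4, 3->14, 4->18 | applicable
match: 0->11, 1->8, 2->4, 3->16, 4->18 | applicable
count: 4
applicable_count: 4


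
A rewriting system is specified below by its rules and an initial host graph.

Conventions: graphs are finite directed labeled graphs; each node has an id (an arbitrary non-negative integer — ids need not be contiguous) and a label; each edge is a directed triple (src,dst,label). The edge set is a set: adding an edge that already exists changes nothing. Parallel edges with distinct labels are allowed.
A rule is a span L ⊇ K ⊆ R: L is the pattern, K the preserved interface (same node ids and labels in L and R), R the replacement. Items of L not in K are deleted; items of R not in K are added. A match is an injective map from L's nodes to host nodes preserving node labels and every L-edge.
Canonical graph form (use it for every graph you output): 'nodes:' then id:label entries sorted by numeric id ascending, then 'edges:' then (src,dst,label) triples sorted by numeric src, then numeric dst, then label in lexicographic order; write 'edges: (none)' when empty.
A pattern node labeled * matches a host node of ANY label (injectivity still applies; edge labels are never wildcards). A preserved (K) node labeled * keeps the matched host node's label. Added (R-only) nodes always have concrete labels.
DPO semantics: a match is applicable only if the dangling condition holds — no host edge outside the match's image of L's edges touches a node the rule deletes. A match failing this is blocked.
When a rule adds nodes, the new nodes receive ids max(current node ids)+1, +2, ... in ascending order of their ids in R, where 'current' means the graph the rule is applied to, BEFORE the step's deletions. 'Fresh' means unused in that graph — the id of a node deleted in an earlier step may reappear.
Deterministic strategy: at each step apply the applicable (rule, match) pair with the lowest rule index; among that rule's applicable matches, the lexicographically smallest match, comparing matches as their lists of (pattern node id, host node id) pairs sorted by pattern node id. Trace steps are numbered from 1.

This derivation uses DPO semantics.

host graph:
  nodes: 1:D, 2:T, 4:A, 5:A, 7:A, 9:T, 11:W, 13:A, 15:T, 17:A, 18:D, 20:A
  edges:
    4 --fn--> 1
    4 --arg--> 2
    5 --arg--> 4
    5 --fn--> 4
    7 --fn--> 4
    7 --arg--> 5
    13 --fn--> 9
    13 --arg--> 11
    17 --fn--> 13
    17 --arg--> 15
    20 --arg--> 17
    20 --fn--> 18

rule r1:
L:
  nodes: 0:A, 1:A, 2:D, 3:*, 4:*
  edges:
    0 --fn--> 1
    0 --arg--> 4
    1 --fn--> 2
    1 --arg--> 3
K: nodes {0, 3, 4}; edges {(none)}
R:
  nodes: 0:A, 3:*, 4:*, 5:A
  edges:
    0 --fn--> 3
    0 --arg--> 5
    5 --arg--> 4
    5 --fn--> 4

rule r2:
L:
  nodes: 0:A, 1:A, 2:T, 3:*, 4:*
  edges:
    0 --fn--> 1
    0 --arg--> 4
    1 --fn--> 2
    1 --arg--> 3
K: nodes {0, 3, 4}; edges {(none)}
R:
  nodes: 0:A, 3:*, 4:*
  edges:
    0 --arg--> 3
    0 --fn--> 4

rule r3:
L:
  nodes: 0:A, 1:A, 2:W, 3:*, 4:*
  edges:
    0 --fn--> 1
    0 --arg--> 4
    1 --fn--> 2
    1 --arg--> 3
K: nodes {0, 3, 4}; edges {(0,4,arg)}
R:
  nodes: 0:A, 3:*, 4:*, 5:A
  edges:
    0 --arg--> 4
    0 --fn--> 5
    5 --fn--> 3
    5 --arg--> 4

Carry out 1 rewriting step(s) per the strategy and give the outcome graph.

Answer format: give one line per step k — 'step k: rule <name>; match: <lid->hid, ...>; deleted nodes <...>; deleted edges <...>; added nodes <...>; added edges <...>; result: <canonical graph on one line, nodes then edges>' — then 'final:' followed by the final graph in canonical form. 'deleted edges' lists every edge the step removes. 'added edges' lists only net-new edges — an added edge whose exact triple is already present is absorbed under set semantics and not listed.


step 1: rule r2; match: 0->17, 1->13, 2->9, 3->11, 4->15; deleted nodes 9, 13; deleted edges (13,9,fn); (13,11,arg); (17,13,fn); (17,15,arg); added nodes (none); added edges (17,11,arg); (17,15,fn); result: nodes: 1:D, 2:T, 4:A, 5:A, 7:A, 11:W, 15:T, 17:A, 18:D, 20:A edges: (4,1,fn); (4,2,arg); (5,4,arg); (5,4,fn); (7,4,fn); (7,5,arg); (17,11,arg); (17,15,fn); (20,17,arg); (20,18,fn)
final:
nodes: 1:D, 2:T, 4:A, 5:A, 7:A, 11:W, 15:T, 17:A, 18:D, 20:A
edges: (4,1,fn); (4,2,arg); (5,4,arg); (5,4,fn); (7,4,fn); (7,5,arg); (17,11,arg); (17,15,fn); (20,17,arg); (20,18,fn)


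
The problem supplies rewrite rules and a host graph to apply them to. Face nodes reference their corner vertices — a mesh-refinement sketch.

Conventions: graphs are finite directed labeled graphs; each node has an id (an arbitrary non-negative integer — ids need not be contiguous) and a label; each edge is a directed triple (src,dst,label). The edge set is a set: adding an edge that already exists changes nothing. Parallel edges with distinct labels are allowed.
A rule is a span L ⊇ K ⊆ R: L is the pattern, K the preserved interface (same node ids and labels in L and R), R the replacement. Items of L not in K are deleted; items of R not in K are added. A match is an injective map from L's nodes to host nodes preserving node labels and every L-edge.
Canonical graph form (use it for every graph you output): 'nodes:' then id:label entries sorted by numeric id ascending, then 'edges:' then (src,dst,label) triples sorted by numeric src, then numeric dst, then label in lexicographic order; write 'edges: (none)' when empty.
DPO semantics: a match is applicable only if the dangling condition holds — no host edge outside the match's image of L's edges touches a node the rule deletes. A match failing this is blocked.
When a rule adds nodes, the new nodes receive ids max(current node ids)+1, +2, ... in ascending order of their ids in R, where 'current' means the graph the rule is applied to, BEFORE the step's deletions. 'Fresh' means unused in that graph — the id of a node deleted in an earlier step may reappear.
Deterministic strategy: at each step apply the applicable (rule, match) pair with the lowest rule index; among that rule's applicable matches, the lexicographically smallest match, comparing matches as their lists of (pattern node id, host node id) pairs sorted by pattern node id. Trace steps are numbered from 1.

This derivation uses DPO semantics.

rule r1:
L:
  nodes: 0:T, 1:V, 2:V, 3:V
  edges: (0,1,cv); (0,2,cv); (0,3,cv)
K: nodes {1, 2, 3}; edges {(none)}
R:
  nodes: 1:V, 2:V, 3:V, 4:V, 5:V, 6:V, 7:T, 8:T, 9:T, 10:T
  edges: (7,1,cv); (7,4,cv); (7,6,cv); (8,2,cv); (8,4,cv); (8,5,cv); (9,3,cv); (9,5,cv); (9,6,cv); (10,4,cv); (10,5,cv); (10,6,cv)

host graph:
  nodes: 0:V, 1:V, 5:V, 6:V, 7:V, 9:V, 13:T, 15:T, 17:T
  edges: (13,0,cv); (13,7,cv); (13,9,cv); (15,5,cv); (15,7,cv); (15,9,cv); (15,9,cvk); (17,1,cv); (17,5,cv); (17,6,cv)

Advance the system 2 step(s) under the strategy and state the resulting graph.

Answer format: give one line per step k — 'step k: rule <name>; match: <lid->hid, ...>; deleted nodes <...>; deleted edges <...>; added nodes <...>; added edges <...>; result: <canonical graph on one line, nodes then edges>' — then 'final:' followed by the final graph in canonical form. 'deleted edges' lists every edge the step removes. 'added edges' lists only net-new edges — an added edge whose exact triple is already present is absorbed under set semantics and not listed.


step 1: rule r1; match: 0->13, 1->0, 2->7, 3->9; deleted nodes 13; deleted edges (13,0,cv); (13,7,cv); (13,9,cv); added nodes 18, 19, 20, 21, 22, 23, 24; added edges (21,0,cv); (21,18,cv); (21,20,cv); (22,7,cv); (22,18,cv); (22,19,cv); (23,9,cv); (23,19,cv); (23,20,cv); (24,18,cv); (24,19,cv); (24,20,cv); result: nodes: 0:V, 1:V, 5:V, 6:V, 7:V, 9:V, 15:T, 17:T, 18:V, 19:V, 20:V, 21:T, 22:T, 23:T, 24:T edges: (15,5,cv); (15,7,cv); (15,9,cv); (15,9,cvk); (17,1,cv); (17,5,cv); (17,6,cv); (21,0,cv); (21,18,cv); (21,20,cv); (22,7,cv); (22,18,cv); (22,19,cv); (23,9,cv); (23,19,cv); (23,20,cv); (24,18,cv); (24,19,cv); (24,20,cv)
step 2: rule r1; match: 0->17, 1->1, 2->5, 3->6; deleted nodes 17; deleted edges (17,1,cv); (17,5,cv); (17,6,cv); added nodes 25, 26, 27, 28, 29, 30, 31; added edges (28,1,cv); (28,25,cv); (28,27,cv); (29,5,cv); (29,25,cv); (29,26,cv); (30,6,cv); (30,26,cv); (30,27,cv); (31,25,cv); (31,26,cv); (31,27,cv); result: nodes: 0:V, 1:V, 5:V, 6:V, 7:V, 9:V, 15:T, 18:V, 19:V, 20:V, 21:T, 22:T, 23:T, 24:T, 25:V, 26:V, 27:V, 28:T, 29:T, 30:T, 31:T edges: (15,5,cv); (15,7,cv); (15,9,cv); (15,9,cvk); (21,0,cv); (21,18,cv); (21,20,cv); (22,7,cv); (22,18,cv); (22,19,cv); (23,9,cv); (23,19,cv); (23,20,cv); (24,18,cv); (24,19,cv); (24,20,cv); (28,1,cv); (28,25,cv); (28,27,cv); (29,5,cv); (29,25,cv); (29,26,cv); (30,6,cv); (30,26,cv); (30,27,cv); (31,25,cv); (31,26,cv); (31,27,cv)
final:
nodes: 0:V, 1:V, 5:V, 6:V, 7:V, 9:V, 15:T, 18:V, 19:V, 20:V, 21:T, 22:T, 23:T, 24:T, 25:V, 26:V, 27:V, 28:T, 29:T, 30:T, 31:T
edges: (15,5,cv); (15,7,cv); (15,9,cv); (15,9,cvk); (21,0,cv); (21,18,cv); (21,20,cv); (22,7,cv); (22,18,cv); (22,19,cv); (23,9,cv); (23,19,cv); (23,20,cv); (24,18,cv); (24,19,cv); (24,20,cv); (28,1,cv); (28,25,cv); (28,27,cv); (29,5,cv); (29,25,cv); (29,26,cv); (30,6,cv); (30,26,cv); (30,27,cv); (31,25,cv); (31,26,cv); (31,27,cv)


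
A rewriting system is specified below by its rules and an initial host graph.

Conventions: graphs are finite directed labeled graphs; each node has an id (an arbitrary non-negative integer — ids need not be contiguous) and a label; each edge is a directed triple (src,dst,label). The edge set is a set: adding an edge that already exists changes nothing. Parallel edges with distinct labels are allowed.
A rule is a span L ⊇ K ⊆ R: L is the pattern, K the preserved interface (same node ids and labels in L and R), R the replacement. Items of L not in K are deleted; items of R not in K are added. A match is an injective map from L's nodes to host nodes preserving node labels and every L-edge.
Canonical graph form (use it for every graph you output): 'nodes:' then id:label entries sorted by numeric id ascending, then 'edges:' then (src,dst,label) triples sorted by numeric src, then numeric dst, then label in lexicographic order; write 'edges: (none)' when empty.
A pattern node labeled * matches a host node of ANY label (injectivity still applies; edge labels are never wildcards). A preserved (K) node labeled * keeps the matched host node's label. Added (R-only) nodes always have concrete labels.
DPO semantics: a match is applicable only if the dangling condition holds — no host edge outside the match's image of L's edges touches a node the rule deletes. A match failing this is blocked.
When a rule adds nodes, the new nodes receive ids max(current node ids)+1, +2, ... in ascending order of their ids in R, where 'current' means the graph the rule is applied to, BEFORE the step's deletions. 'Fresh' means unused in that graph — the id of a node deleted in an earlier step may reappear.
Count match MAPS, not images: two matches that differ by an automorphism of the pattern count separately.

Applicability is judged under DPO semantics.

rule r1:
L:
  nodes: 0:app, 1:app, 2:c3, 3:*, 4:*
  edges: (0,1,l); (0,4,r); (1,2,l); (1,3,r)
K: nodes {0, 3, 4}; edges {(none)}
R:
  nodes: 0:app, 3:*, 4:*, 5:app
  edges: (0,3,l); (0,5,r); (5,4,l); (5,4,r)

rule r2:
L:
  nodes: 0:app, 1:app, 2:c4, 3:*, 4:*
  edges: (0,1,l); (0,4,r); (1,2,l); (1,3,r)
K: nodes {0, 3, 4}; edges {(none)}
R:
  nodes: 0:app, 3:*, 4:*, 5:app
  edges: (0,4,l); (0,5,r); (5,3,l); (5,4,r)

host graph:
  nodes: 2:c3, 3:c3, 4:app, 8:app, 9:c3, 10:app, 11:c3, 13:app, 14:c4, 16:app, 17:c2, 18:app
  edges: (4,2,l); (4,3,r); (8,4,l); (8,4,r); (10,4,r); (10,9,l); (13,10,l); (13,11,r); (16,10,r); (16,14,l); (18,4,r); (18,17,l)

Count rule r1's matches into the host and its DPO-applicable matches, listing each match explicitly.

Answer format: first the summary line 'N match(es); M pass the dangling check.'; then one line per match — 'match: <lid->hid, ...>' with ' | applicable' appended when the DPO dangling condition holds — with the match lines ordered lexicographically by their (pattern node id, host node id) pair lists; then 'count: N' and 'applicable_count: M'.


1 match(es); 0 pass the dangling check.
match: 0->13, 1->10, 2->9, 3->4, 4->11
count: 1
applicable_count: 0


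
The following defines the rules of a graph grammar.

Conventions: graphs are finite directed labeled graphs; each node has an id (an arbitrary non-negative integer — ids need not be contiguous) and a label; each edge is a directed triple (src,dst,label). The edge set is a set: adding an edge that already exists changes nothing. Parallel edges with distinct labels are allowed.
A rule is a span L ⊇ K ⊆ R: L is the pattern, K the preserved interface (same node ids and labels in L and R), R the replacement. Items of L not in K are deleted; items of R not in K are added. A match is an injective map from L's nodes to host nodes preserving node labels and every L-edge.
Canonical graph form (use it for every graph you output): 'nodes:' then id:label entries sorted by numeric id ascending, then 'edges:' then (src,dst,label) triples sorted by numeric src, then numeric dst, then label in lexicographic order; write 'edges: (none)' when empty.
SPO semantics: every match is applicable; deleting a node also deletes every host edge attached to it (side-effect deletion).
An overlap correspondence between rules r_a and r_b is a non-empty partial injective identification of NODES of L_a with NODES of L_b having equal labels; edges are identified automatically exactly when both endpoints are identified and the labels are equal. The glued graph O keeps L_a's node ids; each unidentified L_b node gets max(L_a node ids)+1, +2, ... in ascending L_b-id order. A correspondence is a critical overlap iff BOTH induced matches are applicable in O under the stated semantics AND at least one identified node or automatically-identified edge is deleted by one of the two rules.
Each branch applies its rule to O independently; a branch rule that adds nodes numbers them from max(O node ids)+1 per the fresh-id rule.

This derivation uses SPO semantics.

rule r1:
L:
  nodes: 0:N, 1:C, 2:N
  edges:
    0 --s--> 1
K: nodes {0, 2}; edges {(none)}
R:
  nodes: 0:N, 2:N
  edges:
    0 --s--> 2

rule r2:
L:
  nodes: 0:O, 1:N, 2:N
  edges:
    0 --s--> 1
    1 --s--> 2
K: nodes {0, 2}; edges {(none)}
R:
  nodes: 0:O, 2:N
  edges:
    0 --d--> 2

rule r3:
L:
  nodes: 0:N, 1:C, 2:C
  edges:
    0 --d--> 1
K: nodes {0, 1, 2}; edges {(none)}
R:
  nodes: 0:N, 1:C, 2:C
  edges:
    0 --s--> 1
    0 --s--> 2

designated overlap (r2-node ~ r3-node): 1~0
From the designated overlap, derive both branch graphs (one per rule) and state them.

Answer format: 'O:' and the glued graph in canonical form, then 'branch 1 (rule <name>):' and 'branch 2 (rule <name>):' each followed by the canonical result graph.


O:
nodes: 0:O, 1:N, 2:N, 3:C, 4:C
edges: (0,1,s); (1,2,s); (1,3,d)
branch 1 (rule r2):
nodes: 0:O, 2:N, 3:C, 4:C
edges: (0,2,d)
branch 2 (rule r3):
nodes: 0:O, 1:N, 2:N, 3:C, 4:C
edges: (0,1,s); (1,2,s); (1,3,s); (1,4,s)


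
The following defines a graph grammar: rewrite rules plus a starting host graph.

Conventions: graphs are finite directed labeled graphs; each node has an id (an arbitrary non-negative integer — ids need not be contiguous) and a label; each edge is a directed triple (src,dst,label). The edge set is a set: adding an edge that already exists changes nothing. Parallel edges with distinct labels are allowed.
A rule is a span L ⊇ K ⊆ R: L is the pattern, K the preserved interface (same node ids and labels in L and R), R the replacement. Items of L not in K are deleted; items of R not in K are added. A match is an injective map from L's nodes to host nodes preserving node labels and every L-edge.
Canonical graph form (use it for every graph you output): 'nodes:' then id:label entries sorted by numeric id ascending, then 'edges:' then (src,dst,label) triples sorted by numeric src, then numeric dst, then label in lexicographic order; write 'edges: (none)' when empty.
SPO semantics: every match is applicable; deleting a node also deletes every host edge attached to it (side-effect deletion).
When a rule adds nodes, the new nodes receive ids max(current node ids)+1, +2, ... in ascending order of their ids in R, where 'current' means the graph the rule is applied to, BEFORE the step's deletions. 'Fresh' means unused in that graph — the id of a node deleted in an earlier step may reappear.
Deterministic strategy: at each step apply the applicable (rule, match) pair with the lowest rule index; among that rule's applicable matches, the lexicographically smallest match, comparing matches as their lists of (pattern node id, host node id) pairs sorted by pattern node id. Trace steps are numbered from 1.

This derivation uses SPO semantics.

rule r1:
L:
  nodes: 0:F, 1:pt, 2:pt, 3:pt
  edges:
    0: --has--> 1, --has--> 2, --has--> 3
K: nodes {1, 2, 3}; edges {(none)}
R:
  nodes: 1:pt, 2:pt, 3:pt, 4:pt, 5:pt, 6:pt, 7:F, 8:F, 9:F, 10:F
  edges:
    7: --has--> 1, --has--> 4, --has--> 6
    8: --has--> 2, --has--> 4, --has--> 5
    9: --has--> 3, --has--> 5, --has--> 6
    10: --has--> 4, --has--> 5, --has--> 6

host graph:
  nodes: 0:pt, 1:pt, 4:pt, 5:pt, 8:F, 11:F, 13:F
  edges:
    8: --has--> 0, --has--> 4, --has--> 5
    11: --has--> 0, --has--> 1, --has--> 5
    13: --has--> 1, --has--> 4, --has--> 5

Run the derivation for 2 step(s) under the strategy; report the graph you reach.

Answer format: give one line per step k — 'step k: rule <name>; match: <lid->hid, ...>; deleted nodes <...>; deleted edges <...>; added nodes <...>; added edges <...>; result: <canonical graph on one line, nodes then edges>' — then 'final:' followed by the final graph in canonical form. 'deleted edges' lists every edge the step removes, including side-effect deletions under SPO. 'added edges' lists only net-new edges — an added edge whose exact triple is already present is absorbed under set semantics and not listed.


step 1: rule r1; match: 0->8, 1->0, 2->4, 3->5; deleted nodes 8; deleted edges (8,0,has); (8,4,has); (8,5,has); added nodes 14, 15, 16, 17, 18, 19, 20; added edges (17,0,has); (17,14,has); (17,16,has); (18,4,has); (18,14,has); (18,15,has); (19,5,has); (19,15,has); (19,16,has); (20,14,has); (20,15,has); (20,16,has); result: nodes: 0:pt, 1:pt, 4:pt, 5:pt, 11:F, 13:F, 14:pt, 15:pt, 16:pt, 17:F, 18:F, 19:F, 20:F edges: (11,0,has); (11,1,has); (11,5,has); (13,1,has); (13,4,has); (13,5,has); (17,0,has); (17,14,has); (17,16,has); (18,4,has); (18,14,has); (18,15,has); (19,5,has); (19,15,has); (19,16,has); (20,14,has); (20,15,has); (20,16,has)
step 2: rule r1; match: 0->11, 1->0, 2->1, 3->5; deleted nodes 11; deleted edges (11,0,has); (11,1,has); (11,5,has); added nodes 21, 22, 23, 24, 25, 26, 27; added edges (24,0,has); (24,21,has); (24,23,has); (25,1,has); (25,21,has); (25,22,has); (26,5,has); (26,22,has); (26,23,has); (27,21,has); (27,22,has); (27,23,has); result: nodes: 0:pt, 1:pt, 4:pt, 5:pt, 13:F, 14:pt, 15:pt, 16:pt, 17:F, 18:F, 19:F, 20:F, 21:pt, 22:pt, 23:pt, 24:F, 25:F, 26:F, 27:F edges: (13,1,has); (13,4,has); (13,5,has); (17,0,has); (17,14,has); (17,16,has); (18,4,has); (18,14,has); (18,15,has); (19,5,has); (19,15,has); (19,16,has); (20,14,has); (20,15,has); (20,16,has); (24,0,has); (24,21,has); (24,23,has); (25,1,has); (25,21,has); (25,22,has); (26,5,has); (26,22,has); (26,23,has); (27,21,has); (27,22,has); (27,23,has)
final:
nodes: 0:pt, 1:pt, 4:pt, 5:pt, 13:F, 14:pt, 15:pt, 16:pt, 17:F, 18:F, 19:F, 20:F, 21:pt, 22:pt, 23:pt, 24:F, 25:F, 26:F, 27:F
edges: (13,1,has); (13,4,has); (13,5,has); (17,0,has); (17,14,has); (17,16,has); (18,4,has); (18,14,has); (18,15,has); (19,5,has); (19,15,has); (19,16,has); (20,14,has); (20,15,has); (20,16,has); (24,0,has); (24,21,has); (24,23,has); (25,1,has); (25,21,has); (25,22,has); (26,5,has); (26,22,has); (26,23,has); (27,21,has); (27,22,has); (27,23,has)


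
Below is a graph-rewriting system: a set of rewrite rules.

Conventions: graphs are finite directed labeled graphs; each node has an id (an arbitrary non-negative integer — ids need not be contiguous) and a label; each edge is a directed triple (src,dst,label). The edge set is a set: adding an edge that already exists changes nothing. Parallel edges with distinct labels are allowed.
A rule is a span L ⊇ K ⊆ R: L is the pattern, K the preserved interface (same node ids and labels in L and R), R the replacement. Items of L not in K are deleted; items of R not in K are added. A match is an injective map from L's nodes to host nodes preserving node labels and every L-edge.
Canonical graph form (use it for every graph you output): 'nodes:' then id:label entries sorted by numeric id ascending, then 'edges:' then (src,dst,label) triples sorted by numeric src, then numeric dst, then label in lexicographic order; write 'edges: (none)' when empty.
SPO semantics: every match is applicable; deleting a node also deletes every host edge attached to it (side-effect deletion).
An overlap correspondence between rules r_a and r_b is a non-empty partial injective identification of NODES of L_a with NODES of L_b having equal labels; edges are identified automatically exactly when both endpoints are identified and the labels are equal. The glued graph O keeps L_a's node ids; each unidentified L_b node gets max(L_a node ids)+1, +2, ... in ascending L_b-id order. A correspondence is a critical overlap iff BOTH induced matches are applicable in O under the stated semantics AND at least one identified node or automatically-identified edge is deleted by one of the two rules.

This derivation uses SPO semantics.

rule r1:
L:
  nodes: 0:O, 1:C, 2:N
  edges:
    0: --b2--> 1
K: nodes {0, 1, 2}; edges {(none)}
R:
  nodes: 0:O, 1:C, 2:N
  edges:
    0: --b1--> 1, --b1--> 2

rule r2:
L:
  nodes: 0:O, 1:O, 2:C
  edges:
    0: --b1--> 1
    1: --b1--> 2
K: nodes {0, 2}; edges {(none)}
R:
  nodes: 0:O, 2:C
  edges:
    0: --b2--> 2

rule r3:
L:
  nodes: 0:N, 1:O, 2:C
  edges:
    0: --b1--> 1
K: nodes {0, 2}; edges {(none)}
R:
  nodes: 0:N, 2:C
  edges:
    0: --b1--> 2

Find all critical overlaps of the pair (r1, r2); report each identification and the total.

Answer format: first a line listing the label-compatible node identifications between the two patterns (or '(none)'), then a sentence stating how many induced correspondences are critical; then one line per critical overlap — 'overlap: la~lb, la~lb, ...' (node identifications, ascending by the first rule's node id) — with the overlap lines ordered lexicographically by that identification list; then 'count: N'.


label-compatible node identifications between L(r1) and L(r2): 0~0, 0~1, 1~2
2 of the induced correspondences are critical overlaps of r1 and r2.
overlap: 0~1
overlap: 0~1, 1~2
count: 2


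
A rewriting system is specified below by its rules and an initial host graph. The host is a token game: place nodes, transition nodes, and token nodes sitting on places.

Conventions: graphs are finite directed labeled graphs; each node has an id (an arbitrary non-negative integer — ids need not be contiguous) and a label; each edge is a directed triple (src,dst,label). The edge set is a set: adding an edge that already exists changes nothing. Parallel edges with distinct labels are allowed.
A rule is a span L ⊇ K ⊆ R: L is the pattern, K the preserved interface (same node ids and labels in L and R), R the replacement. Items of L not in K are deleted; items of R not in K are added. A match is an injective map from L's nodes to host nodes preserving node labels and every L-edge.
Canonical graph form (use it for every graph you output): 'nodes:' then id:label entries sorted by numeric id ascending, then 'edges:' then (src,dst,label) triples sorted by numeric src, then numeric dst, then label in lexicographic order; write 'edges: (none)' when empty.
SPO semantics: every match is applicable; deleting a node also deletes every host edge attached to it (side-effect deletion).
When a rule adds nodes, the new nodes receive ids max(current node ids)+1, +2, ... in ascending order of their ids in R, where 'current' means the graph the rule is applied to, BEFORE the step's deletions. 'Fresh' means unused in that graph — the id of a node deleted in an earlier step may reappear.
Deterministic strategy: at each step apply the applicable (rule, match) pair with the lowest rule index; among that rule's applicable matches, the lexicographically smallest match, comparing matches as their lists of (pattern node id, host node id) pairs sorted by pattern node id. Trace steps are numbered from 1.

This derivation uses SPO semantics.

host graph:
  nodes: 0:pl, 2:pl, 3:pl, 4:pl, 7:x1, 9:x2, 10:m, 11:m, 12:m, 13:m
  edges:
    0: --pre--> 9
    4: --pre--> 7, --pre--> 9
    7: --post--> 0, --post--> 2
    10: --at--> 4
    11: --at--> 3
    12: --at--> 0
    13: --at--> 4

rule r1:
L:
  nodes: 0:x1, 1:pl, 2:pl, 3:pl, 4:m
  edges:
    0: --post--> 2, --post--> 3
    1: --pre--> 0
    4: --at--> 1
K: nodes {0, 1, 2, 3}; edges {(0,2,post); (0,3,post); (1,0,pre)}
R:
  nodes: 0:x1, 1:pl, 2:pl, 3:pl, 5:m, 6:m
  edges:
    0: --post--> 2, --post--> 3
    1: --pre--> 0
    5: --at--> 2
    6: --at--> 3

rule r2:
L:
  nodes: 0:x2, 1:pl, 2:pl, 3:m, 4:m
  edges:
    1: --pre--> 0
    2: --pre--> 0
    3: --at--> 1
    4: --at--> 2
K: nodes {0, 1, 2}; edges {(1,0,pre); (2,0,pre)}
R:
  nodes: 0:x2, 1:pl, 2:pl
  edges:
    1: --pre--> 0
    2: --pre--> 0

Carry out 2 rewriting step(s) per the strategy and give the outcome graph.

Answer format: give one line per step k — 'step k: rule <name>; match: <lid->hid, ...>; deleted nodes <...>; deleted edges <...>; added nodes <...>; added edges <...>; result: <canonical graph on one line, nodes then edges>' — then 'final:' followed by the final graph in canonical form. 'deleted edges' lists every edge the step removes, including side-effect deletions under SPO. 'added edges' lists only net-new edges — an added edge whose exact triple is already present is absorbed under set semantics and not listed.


step 1: rule r1; match: 0->7, 1->4, 2->0, 3->2, 4->10; deleted nodes 10; deleted edges (10,4,at); added nodes 14, 15; added edges (14,0,at); (15,2,at); result: nodes: 0:pl, 2:pl, 3:pl, 4:pl, 7:x1, 9:x2, 11:m, 12:m, 13:m, 14:m, 15:m edges: (0,9,pre); (4,7,pre); (4,9,pre); (7,0,post); (7,2,post); (11,3,at); (12,0,at); (13,4,at); (14,0,at); (15,2,at)
step 2: rule r1; match: 0->7, 1->4, 2->0, 3->2, 4->13; deleted nodes 13; deleted edges (13,4,at); added nodes 16, 17; added edges (16,0,at); (17,2,at); result: nodes: 0:pl, 2:pl, 3:pl, 4:pl, 7:x1, 9:x2, 11:m, 12:m, 14:m, 15:m, 16:m, 17:m edges: (0,9,pre); (4,7,pre); (4,9,pre); (7,0,post); (7,2,post); (11,3,at); (12,0,at); (14,0,at); (15,2,at); (16,0,at); (17,2,at)
final:
nodes: 0:pl, 2:pl, 3:pl, 4:pl, 7:x1, 9:x2, 11:m, 12:m, 14:m, 15:m, 16:m, 17:m
edges: (0,9,pre); (4,7,pre); (4,9,pre); (7,0,post); (7,2,post); (11,3,at); (12,0,at); (14,0,at); (15,2,at); (16,0,at); (17,2,at)


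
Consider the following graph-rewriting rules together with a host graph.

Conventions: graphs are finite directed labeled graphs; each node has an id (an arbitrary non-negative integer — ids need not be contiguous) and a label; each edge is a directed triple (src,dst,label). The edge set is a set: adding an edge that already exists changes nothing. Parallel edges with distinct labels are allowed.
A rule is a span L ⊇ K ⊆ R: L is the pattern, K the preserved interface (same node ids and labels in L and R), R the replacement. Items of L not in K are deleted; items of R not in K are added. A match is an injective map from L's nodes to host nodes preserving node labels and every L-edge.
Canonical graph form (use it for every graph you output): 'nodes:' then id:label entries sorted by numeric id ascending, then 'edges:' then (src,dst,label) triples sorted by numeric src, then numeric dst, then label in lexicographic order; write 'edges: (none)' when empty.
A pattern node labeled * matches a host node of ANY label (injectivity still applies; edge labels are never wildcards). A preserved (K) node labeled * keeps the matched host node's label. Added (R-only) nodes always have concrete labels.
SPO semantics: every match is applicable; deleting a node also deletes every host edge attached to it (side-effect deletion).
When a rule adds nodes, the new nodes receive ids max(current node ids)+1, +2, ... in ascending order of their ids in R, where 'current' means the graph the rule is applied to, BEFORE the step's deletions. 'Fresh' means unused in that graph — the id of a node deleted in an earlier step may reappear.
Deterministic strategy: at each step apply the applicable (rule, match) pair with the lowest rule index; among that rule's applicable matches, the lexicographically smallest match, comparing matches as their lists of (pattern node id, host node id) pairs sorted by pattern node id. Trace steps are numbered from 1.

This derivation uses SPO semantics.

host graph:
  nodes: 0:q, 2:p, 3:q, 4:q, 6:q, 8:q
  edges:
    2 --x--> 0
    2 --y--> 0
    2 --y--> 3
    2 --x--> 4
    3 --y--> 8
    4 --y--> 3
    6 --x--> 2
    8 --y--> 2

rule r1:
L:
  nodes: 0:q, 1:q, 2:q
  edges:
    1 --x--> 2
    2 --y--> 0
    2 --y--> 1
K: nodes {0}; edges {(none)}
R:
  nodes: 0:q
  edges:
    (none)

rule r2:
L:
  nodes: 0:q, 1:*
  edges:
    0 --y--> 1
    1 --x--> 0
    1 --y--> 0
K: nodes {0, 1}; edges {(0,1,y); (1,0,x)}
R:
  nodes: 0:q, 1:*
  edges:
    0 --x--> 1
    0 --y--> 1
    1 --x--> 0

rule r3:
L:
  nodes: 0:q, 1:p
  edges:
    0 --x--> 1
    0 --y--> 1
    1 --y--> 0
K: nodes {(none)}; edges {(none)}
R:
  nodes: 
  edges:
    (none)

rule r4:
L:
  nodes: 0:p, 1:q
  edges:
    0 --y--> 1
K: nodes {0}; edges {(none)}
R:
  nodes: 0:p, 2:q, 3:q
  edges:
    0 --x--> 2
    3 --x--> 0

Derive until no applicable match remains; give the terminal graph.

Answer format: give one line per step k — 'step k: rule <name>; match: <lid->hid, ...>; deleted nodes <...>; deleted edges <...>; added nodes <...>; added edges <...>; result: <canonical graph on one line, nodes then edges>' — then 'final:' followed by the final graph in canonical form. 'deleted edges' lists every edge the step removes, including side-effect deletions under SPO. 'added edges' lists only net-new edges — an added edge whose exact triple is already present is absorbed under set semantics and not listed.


step 1: rule r4; match: 0->2, 1->0; deleted nodes 0; deleted edges (2,0,x); (2,0,y); added nodes 9, 10; added edges (2,9,x); (10,2,x); result: nodes: 2:p, 3:q, 4:q, 6:q, 8:q, 9:q, 10:q edges: (2,3,y); (2,4,x); (2,9,x); (3,8,y); (4,3,y); (6,2,x); (8,2,y); (10,2,x)
step 2: rule r4; match: 0->2, 1->3; deleted nodes 3; deleted edges (2,3,y); (3,8,y); (4,3,y); added nodes 11, 12; added edges (2,11,x); (12,2,x); result: nodes: 2:p, 4:q, 6:q, 8:q, 9:q, 10:q, 11:q, 12:q edges: (2,4,x); (2,9,x); (2,11,x); (6,2,x); (8,2,y); (10,2,x); (12,2,x)
final:
nodes: 2:p, 4:q, 6:q, 8:q, 9:q, 10:q, 11:q, 12:q
edges: (2,4,x); (2,9,x); (2,11,x); (6,2,x); (8,2,y); (10,2,x); (12,2,x)


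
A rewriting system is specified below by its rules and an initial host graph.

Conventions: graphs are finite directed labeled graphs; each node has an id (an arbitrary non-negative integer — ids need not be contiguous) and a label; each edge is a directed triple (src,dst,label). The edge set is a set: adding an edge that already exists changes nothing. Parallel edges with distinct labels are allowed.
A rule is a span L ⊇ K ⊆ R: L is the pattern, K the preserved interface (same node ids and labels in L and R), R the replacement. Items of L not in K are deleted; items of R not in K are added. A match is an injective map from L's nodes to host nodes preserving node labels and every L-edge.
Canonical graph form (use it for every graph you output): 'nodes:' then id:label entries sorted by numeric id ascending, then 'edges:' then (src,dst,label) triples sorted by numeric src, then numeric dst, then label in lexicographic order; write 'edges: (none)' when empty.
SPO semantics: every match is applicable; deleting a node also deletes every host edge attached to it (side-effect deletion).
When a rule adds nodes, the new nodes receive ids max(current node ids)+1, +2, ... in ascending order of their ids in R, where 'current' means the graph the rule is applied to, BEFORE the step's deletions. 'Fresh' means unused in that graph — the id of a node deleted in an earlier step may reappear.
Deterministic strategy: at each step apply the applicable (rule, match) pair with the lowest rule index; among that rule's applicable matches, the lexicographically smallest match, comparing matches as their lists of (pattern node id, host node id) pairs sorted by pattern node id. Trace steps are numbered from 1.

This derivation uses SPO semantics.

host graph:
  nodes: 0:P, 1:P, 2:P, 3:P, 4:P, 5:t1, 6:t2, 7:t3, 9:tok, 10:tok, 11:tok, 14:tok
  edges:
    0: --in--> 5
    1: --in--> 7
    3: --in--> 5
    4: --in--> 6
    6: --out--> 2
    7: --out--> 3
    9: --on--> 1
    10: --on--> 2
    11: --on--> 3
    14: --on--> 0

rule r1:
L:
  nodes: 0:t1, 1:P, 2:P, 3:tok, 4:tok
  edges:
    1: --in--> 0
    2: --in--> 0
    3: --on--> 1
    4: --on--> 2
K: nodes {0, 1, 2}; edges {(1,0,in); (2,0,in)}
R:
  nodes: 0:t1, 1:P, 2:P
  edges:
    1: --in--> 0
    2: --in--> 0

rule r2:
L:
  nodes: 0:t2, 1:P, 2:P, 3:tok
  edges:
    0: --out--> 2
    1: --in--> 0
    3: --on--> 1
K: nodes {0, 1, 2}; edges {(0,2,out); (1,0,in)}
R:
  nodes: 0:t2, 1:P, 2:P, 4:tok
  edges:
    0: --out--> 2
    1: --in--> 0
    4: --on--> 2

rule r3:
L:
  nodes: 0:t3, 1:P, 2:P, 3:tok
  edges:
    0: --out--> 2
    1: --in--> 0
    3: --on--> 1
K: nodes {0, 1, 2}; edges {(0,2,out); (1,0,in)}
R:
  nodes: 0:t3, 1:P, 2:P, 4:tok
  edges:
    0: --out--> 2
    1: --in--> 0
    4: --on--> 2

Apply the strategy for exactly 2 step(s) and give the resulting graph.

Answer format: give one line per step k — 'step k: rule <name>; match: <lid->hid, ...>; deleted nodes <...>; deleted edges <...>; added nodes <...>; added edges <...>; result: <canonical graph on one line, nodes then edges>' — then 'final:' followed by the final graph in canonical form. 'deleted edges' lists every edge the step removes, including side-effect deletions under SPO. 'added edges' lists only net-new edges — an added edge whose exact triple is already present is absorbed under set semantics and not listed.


step 1: rule r1; match: 0->5, 1->0, 2->3, 3->14, 4->11; deleted nodes 11, 14; deleted edges (11,3,on); (14,0,on); added nodes (none); added edges (none); result: nodes: 0:P, 1:P, 2:P, 3:P, 4:P, 5:t1, 6:t2, 7:t3, 9:tok, 10:tok edges: (0,5,in); (1,7,in); (3,5,in); (4,6,in); (6,2,out); (7,3,out); (9,1,on); (10,2,on)
step 2: rule r3; match: 0->7, 1->1, 2->3, 3->9; deleted nodes 9; deleted edges (9,1,on); added nodes 11; added edges (11,3,on); result: nodes: 0:P, 1:P, 2:P, 3:P, 4:P, 5:t1, 6:t2, 7:t3, 10:tok, 11:tok edges: (0,5,in); (1,7,in); (3,5,in); (4,6,in); (6,2,out); (7,3,out); (10,2,on); (11,3,on)
final:
nodes: 0:P, 1:P, 2:P, 3:P, 4:P, 5:t1, 6:t2, 7:t3, 10:tok, 11:tok
edges: (0,5,in); (1,7,in); (3,5,in); (4,6,in); (6,2,out); (7,3,out); (10,2,on); (11,3,on)


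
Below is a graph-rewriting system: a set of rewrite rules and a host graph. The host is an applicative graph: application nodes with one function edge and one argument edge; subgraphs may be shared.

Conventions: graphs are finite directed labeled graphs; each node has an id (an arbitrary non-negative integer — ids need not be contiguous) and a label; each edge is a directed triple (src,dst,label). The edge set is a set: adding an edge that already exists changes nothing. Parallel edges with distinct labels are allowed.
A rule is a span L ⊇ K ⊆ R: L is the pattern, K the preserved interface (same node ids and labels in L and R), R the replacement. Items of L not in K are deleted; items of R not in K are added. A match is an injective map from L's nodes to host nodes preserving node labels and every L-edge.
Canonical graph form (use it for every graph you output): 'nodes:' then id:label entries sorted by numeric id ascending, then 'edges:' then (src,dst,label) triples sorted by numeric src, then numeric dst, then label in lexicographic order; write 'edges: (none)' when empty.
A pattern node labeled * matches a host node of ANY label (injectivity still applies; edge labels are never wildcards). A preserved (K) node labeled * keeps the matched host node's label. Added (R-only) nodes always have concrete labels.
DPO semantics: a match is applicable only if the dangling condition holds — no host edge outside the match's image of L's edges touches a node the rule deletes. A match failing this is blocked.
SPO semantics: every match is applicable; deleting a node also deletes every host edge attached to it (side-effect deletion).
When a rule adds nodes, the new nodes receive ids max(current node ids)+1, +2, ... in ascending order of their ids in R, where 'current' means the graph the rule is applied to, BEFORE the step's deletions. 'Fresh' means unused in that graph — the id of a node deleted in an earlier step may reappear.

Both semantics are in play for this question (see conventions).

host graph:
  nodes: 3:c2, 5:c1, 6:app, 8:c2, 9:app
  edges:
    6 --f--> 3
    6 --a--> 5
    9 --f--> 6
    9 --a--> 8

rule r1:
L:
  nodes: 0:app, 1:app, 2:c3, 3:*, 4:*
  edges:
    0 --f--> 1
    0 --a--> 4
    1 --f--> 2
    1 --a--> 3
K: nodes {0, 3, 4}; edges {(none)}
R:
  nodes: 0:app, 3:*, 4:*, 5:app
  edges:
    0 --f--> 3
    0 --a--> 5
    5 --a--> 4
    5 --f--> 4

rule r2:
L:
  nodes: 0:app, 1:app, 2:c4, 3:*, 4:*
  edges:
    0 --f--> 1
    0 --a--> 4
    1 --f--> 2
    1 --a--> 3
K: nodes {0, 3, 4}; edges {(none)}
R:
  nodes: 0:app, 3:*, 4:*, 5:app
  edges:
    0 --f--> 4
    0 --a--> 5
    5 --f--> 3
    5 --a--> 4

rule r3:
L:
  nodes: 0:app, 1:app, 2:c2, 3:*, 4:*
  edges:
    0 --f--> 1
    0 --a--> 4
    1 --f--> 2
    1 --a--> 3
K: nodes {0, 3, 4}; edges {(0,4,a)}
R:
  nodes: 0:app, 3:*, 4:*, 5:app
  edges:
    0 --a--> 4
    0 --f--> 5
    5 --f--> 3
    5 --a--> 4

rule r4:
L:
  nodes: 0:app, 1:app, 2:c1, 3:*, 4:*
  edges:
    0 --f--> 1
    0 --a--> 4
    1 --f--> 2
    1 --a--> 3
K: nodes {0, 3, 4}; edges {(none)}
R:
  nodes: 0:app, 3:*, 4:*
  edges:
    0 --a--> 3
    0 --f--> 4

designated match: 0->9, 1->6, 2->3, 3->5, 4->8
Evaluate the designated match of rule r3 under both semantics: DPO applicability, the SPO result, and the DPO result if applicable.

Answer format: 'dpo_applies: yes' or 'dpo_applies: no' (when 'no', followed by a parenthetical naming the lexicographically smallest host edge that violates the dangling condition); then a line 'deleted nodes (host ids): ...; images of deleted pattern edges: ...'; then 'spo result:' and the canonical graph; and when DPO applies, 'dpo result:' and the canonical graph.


dpo_applies: yes
deleted nodes (host ids): 3, 6; images of deleted pattern edges: (6,3,f); (6,5,a); (9,6,f)
spo result:
nodes: 5:c1, 8:c2, 9:app, 10:app
edges: (9,8,a); (9,10,f); (10,5,f); (10,8,a)
dpo result:
nodes: 5:c1, 8:c2, 9:app, 10:app
edges: (9,8,a); (9,10,f); (10,5,f); (10,8,a)
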